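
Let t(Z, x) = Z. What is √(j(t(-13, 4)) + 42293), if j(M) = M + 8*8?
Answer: 2*√10586 ≈ 205.78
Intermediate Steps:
j(M) = 64 + M (j(M) = M + 64 = 64 + M)
√(j(t(-13, 4)) + 42293) = √((64 - 13) + 42293) = √(51 + 42293) = √42344 = 2*√10586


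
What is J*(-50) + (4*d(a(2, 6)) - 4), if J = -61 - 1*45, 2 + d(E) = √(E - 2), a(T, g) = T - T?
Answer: 5288 + 4*I*√2 ≈ 5288.0 + 5.6569*I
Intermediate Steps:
a(T, g) = 0
d(E) = -2 + √(-2 + E) (d(E) = -2 + √(E - 2) = -2 + √(-2 + E))
J = -106 (J = -61 - 45 = -106)
J*(-50) + (4*d(a(2, 6)) - 4) = -106*(-50) + (4*(-2 + √(-2 + 0)) - 4) = 5300 + (4*(-2 + √(-2)) - 4) = 5300 + (4*(-2 + I*√2) - 4) = 5300 + ((-8 + 4*I*√2) - 4) = 5300 + (-12 + 4*I*√2) = 5288 + 4*I*√2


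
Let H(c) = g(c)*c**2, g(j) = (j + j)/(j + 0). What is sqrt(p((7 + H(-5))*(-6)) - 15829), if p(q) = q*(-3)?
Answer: I*sqrt(14803) ≈ 121.67*I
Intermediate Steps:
g(j) = 2 (g(j) = (2*j)/j = 2)
H(c) = 2*c**2
p(q) = -3*q
sqrt(p((7 + H(-5))*(-6)) - 15829) = sqrt(-3*(7 + 2*(-5)**2)*(-6) - 15829) = sqrt(-3*(7 + 2*25)*(-6) - 15829) = sqrt(-3*(7 + 50)*(-6) - 15829) = sqrt(-171*(-6) - 15829) = sqrt(-3*(-342) - 15829) = sqrt(1026 - 15829) = sqrt(-14803) = I*sqrt(14803)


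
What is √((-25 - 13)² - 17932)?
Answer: 6*I*√458 ≈ 128.41*I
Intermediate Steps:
√((-25 - 13)² - 17932) = √((-38)² - 17932) = √(1444 - 17932) = √(-16488) = 6*I*√458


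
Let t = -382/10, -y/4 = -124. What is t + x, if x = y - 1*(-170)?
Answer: 3139/5 ≈ 627.80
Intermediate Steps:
y = 496 (y = -4*(-124) = 496)
x = 666 (x = 496 - 1*(-170) = 496 + 170 = 666)
t = -191/5 (t = -382*⅒ = -191/5 ≈ -38.200)
t + x = -191/5 + 666 = 3139/5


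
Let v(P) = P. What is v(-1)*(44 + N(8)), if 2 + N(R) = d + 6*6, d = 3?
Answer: -81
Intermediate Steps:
N(R) = 37 (N(R) = -2 + (3 + 6*6) = -2 + (3 + 36) = -2 + 39 = 37)
v(-1)*(44 + N(8)) = -(44 + 37) = -1*81 = -81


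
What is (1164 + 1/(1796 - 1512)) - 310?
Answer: 242537/284 ≈ 854.00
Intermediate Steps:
(1164 + 1/(1796 - 1512)) - 310 = (1164 + 1/284) - 310 = 330577/284 - 310 = 242537/284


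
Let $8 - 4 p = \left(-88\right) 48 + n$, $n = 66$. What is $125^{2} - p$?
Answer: $\frac{29167}{2} \approx 14584.0$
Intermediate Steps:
$p = \frac{2083}{2}$ ($p = 2 - \frac{\left(-88\right) 48 + 66}{4} = 2 - \frac{-4224 + 66}{4} = 2 - - \frac{2079}{2} = 2 + \frac{2079}{2} = \frac{2083}{2} \approx 1041.5$)
$125^{2} - p = 125^{2} - \frac{2083}{2} = 15625 - \frac{2083}{2} = \frac{29167}{2}$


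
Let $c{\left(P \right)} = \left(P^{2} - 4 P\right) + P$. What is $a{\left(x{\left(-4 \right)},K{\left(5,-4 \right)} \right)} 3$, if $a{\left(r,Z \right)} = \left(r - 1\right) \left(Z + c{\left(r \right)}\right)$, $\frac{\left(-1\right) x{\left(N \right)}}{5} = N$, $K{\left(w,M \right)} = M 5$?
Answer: $18240$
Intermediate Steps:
$K{\left(w,M \right)} = 5 M$
$c{\left(P \right)} = P^{2} - 3 P$
$x{\left(N \right)} = - 5 N$
$a{\left(r,Z \right)} = \left(-1 + r\right) \left(Z + r \left(-3 + r\right)\right)$ ($a{\left(r,Z \right)} = \left(r - 1\right) \left(Z + r \left(-3 + r\right)\right) = \left(-1 + r\right) \left(Z + r \left(-3 + r\right)\right)$)
$a{\left(x{\left(-4 \right)},K{\left(5,-4 \right)} \right)} 3 = \left(- 5 \left(-4\right) + 5 \left(-4\right) \left(\left(-5\right) \left(-4\right)\right) + \left(\left(-5\right) \left(-4\right)\right)^{2} \left(-3 - -20\right) - \left(-5\right) \left(-4\right) \left(-3 - -20\right)\right) 3 = \left(\left(-1\right) \left(-20\right) - 400 + 20^{2} \left(-3 + 20\right) - 20 \left(-3 + 20\right)\right) 3 = \left(20 - 400 + 400 \cdot 17 - 20 \cdot 17\right) 3 = \left(20 - 400 + 6800 - 340\right) 3 = 6080 \cdot 3 = 18240$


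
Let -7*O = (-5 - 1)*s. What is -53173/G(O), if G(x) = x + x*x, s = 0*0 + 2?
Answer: -2605477/228 ≈ -11428.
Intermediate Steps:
s = 2 (s = 0 + 2 = 2)
O = 12/7 (O = -(-5 - 1)*2/7 = -(-6)*2/7 = -⅐*(-12) = 12/7 ≈ 1.7143)
G(x) = x + x²
-53173/G(O) = -53173*7/(12*(1 + 12/7)) = -53173/((12/7)*(19/7)) = -53173/228/49 = -53173*49/228 = -2605477/228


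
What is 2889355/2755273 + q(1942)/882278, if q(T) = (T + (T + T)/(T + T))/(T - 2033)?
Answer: 231973152417351/221213424422354 ≈ 1.0486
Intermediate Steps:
q(T) = (1 + T)/(-2033 + T) (q(T) = (T + (2*T)/((2*T)))/(-2033 + T) = (T + (2*T)*(1/(2*T)))/(-2033 + T) = (T + 1)/(-2033 + T) = (1 + T)/(-2033 + T))
2889355/2755273 + q(1942)/882278 = 2889355/2755273 + ((1 + 1942)/(-2033 + 1942))/882278 = 2889355*(1/2755273) + (1943/(-91))*(1/882278) = 2889355/2755273 - 1/91*1943*(1/882278) = 2889355/2755273 - 1943/91*1/882278 = 2889355/2755273 - 1943/80287298 = 231973152417351/221213424422354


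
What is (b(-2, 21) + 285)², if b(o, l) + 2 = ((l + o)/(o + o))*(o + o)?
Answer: 91204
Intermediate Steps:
b(o, l) = -2 + l + o (b(o, l) = -2 + ((l + o)/(o + o))*(o + o) = -2 + ((l + o)/((2*o)))*(2*o) = -2 + ((l + o)*(1/(2*o)))*(2*o) = -2 + ((l + o)/(2*o))*(2*o) = -2 + (l + o) = -2 + l + o)
(b(-2, 21) + 285)² = ((-2 + 21 - 2) + 285)² = (17 + 285)² = 302² = 91204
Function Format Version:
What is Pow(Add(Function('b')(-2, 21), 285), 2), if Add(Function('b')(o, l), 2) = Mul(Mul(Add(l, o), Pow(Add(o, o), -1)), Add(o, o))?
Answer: 91204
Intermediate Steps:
Function('b')(o, l) = Add(-2, l, o) (Function('b')(o, l) = Add(-2, Mul(Mul(Add(l, o), Pow(Add(o, o), -1)), Add(o, o))) = Add(-2, Mul(Mul(Add(l, o), Pow(Mul(2, o), -1)), Mul(2, o))) = Add(-2, Mul(Mul(Add(l, o), Mul(Rational(1, 2), Pow(o, -1))), Mul(2, o))) = Add(-2, Mul(Mul(Rational(1, 2), Pow(o, -1), Add(l, o)), Mul(2, o))) = Add(-2, Add(l, o)) = Add(-2, l, o))
Pow(Add(Function('b')(-2, 21), 285), 2) = Pow(Add(Add(-2, 21, -2), 285), 2) = Pow(Add(17, 285), 2) = Pow(302, 2) = 91204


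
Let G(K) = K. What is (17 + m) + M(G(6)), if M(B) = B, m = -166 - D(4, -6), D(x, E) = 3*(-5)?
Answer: -128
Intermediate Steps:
D(x, E) = -15
m = -151 (m = -166 - 1*(-15) = -166 + 15 = -151)
(17 + m) + M(G(6)) = (17 - 151) + 6 = -134 + 6 = -128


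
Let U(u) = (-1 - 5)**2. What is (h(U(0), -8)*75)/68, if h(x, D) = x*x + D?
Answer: 24150/17 ≈ 1420.6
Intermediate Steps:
U(u) = 36 (U(u) = (-6)**2 = 36)
h(x, D) = D + x**2 (h(x, D) = x**2 + D = D + x**2)
(h(U(0), -8)*75)/68 = ((-8 + 36**2)*75)/68 = ((-8 + 1296)*75)*(1/68) = (1288*75)*(1/68) = 96600*(1/68) = 24150/17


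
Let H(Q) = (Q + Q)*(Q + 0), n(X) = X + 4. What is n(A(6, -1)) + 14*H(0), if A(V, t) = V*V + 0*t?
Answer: 40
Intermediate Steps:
A(V, t) = V² (A(V, t) = V² + 0 = V²)
n(X) = 4 + X
H(Q) = 2*Q² (H(Q) = (2*Q)*Q = 2*Q²)
n(A(6, -1)) + 14*H(0) = (4 + 6²) + 14*(2*0²) = (4 + 36) + 14*(2*0) = 40 + 14*0 = 40 + 0 = 40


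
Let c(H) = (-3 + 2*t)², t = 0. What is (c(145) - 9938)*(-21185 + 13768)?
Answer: 73643393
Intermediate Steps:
c(H) = 9 (c(H) = (-3 + 2*0)² = (-3 + 0)² = (-3)² = 9)
(c(145) - 9938)*(-21185 + 13768) = (9 - 9938)*(-21185 + 13768) = -9929*(-7417) = 73643393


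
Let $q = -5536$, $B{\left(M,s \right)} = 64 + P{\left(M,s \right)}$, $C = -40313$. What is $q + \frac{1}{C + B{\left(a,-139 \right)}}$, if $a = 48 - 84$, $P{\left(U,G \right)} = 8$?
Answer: $- \frac{222774177}{40241} \approx -5536.0$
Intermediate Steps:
$a = -36$ ($a = 48 - 84 = -36$)
$B{\left(M,s \right)} = 72$ ($B{\left(M,s \right)} = 64 + 8 = 72$)
$q + \frac{1}{C + B{\left(a,-139 \right)}} = -5536 + \frac{1}{-40313 + 72} = -5536 + \frac{1}{-40241} = -5536 - \frac{1}{40241} = - \frac{222774177}{40241}$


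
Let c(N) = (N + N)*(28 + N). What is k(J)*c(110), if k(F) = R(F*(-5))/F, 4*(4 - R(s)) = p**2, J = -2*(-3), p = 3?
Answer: 8855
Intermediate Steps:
J = 6
R(s) = 7/4 (R(s) = 4 - 1/4*3**2 = 4 - 1/4*9 = 4 - 9/4 = 7/4)
c(N) = 2*N*(28 + N) (c(N) = (2*N)*(28 + N) = 2*N*(28 + N))
k(F) = 7/(4*F)
k(J)*c(110) = ((7/4)/6)*(2*110*(28 + 110)) = ((7/4)*(1/6))*(2*110*138) = (7/24)*30360 = 8855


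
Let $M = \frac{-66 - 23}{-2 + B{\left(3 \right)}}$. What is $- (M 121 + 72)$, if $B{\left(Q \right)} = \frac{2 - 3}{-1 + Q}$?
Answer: $- \frac{21898}{5} \approx -4379.6$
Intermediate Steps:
$B{\left(Q \right)} = - \frac{1}{-1 + Q}$
$M = \frac{178}{5}$ ($M = \frac{-66 - 23}{-2 - \frac{1}{-1 + 3}} = - \frac{89}{-2 - \frac{1}{2}} = - \frac{89}{- \frac{5}{2}} = \left(-89\right) \left(- \frac{2}{5}\right) = \frac{178}{5} \approx 35.6$)
$- (M 121 + 72) = - (\frac{178}{5} \cdot 121 + 72) = - (\frac{21538}{5} + 72) = \left(-1\right) \frac{21898}{5} = - \frac{21898}{5}$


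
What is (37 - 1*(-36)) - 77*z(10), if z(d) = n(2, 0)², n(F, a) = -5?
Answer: -1852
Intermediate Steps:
z(d) = 25 (z(d) = (-5)² = 25)
(37 - 1*(-36)) - 77*z(10) = (37 - 1*(-36)) - 77*25 = (37 + 36) - 1925 = 73 - 1925 = -1852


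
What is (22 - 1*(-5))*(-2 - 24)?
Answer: -702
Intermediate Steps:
(22 - 1*(-5))*(-2 - 24) = (22 + 5)*(-26) = 27*(-26) = -702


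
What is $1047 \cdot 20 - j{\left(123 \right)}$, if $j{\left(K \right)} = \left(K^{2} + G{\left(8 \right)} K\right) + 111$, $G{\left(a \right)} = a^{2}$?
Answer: $-2172$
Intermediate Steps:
$j{\left(K \right)} = 111 + K^{2} + 64 K$ ($j{\left(K \right)} = \left(K^{2} + 8^{2} K\right) + 111 = \left(K^{2} + 64 K\right) + 111 = 111 + K^{2} + 64 K$)
$1047 \cdot 20 - j{\left(123 \right)} = 1047 \cdot 20 - \left(111 + 123^{2} + 64 \cdot 123\right) = 20940 - \left(111 + 15129 + 7872\right) = 20940 - 23112 = -2172$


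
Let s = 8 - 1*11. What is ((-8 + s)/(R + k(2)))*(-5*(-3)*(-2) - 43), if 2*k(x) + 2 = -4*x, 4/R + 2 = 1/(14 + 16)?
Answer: -47377/415 ≈ -114.16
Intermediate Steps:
R = -120/59 (R = 4/(-2 + 1/(14 + 16)) = 4/(-2 + 1/30) = 4/(-59/30) = 4*(-30/59) = -120/59 ≈ -2.0339)
s = -3 (s = 8 - 11 = -3)
k(x) = -1 - 2*x (k(x) = -1 + (-4*x)/2 = -1 - 2*x)
((-8 + s)/(R + k(2)))*(-5*(-3)*(-2) - 43) = ((-8 - 3)/(-120/59 + (-1 - 2*2)))*(-5*(-3)*(-2) - 43) = (-11/(-120/59 + (-1 - 4)))*(15*(-2) - 43) = (-11/(-120/59 - 5))*(-30 - 43) = -11/(-415/59)*(-73) = -11*(-59/415)*(-73) = (649/415)*(-73) = -47377/415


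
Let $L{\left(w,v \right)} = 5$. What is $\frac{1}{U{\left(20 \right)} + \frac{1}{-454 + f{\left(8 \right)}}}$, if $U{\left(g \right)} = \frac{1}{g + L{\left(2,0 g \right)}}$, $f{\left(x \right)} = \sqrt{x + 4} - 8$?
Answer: $\frac{5047050}{190957} + \frac{1250 \sqrt{3}}{190957} \approx 26.442$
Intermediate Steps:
$f{\left(x \right)} = -8 + \sqrt{4 + x}$ ($f{\left(x \right)} = \sqrt{4 + x} - 8 = -8 + \sqrt{4 + x}$)
$U{\left(g \right)} = \frac{1}{5 + g}$ ($U{\left(g \right)} = \frac{1}{g + 5} = \frac{1}{5 + g}$)
$\frac{1}{U{\left(20 \right)} + \frac{1}{-454 + f{\left(8 \right)}}} = \frac{1}{\frac{1}{5 + 20} + \frac{1}{-454 - \left(8 - \sqrt{4 + 8}\right)}} = \frac{1}{\frac{1}{25} + \frac{1}{-454 - \left(8 - \sqrt{12}\right)}} = \frac{1}{\frac{1}{25} + \frac{1}{-454 - \left(8 - 2 \sqrt{3}\right)}} = \frac{1}{\frac{1}{25} + \frac{1}{-462 + 2 \sqrt{3}}}$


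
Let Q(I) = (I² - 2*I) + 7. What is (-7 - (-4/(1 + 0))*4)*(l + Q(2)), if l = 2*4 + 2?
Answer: 153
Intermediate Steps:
Q(I) = 7 + I² - 2*I
l = 10 (l = 8 + 2 = 10)
(-7 - (-4/(1 + 0))*4)*(l + Q(2)) = (-7 - (-4/(1 + 0))*4)*(10 + (7 + 2² - 2*2)) = (-7 - (-4/1)*4)*(10 + (7 + 4 - 4)) = (-7 - (-4*1)*4)*(10 + 7) = (-7 - (-4)*4)*17 = (-7 - 1*(-16))*17 = (-7 + 16)*17 = 9*17 = 153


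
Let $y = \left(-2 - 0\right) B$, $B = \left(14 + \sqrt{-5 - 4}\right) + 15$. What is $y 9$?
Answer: $-522 - 54 i \approx -522.0 - 54.0 i$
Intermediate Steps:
$B = 29 + 3 i$ ($B = \left(14 + \sqrt{-9}\right) + 15 = \left(14 + 3 i\right) + 15 = 29 + 3 i \approx 29.0 + 3.0 i$)
$y = -58 - 6 i$ ($y = \left(-2 - 0\right) \left(29 + 3 i\right) = \left(-2 + 0\right) \left(29 + 3 i\right) = - 2 \left(29 + 3 i\right) = -58 - 6 i \approx -58.0 - 6.0 i$)
$y 9 = \left(-58 - 6 i\right) 9 = -522 - 54 i$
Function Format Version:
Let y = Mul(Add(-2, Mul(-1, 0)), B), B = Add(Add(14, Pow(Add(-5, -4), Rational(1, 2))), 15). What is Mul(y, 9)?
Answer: Add(-522, Mul(-54, I)) ≈ Add(-522.00, Mul(-54.000, I))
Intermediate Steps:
B = Add(29, Mul(3, I)) (B = Add(Add(14, Pow(-9, Rational(1, 2))), 15) = Add(Add(14, Mul(3, I)), 15) = Add(29, Mul(3, I)) ≈ Add(29.000, Mul(3.0000, I)))
y = Add(-58, Mul(-6, I)) (y = Mul(Add(-2, Mul(-1, 0)), Add(29, Mul(3, I))) = Mul(Add(-2, 0), Add(29, Mul(3, I))) = Mul(-2, Add(29, Mul(3, I))) = Add(-58, Mul(-6, I)) ≈ Add(-58.000, Mul(-6.0000, I)))
Mul(y, 9) = Mul(Add(-58, Mul(-6, I)), 9) = Add(-522, Mul(-54, I))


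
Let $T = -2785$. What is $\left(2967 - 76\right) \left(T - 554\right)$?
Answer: $-9653049$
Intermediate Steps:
$\left(2967 - 76\right) \left(T - 554\right) = \left(2967 - 76\right) \left(-2785 - 554\right) = 2891 \left(-3339\right) = -9653049$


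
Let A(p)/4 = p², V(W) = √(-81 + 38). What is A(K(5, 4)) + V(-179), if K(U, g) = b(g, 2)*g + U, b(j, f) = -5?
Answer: 900 + I*√43 ≈ 900.0 + 6.5574*I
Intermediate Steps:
V(W) = I*√43 (V(W) = √(-43) = I*√43)
K(U, g) = U - 5*g (K(U, g) = -5*g + U = U - 5*g)
A(p) = 4*p²
A(K(5, 4)) + V(-179) = 4*(5 - 5*4)² + I*√43 = 4*(5 - 20)² + I*√43 = 4*(-15)² + I*√43 = 4*225 + I*√43 = 900 + I*√43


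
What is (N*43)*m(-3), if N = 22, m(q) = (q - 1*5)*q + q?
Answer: 19866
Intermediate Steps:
m(q) = q + q*(-5 + q) (m(q) = (q - 5)*q + q = (-5 + q)*q + q = q*(-5 + q) + q = q + q*(-5 + q))
(N*43)*m(-3) = (22*43)*(-3*(-4 - 3)) = 946*(-3*(-7)) = 946*21 = 19866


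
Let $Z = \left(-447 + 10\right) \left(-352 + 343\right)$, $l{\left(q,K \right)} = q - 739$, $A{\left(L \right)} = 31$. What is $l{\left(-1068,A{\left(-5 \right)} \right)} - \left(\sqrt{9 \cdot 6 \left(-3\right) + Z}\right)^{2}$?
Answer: $-5578$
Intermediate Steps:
$l{\left(q,K \right)} = -739 + q$
$Z = 3933$ ($Z = \left(-437\right) \left(-9\right) = 3933$)
$l{\left(-1068,A{\left(-5 \right)} \right)} - \left(\sqrt{9 \cdot 6 \left(-3\right) + Z}\right)^{2} = \left(-739 - 1068\right) - \left(\sqrt{9 \cdot 6 \left(-3\right) + 3933}\right)^{2} = -1807 - \left(\sqrt{54 \left(-3\right) + 3933}\right)^{2} = -1807 - \left(\sqrt{-162 + 3933}\right)^{2} = -1807 - \left(\sqrt{3771}\right)^{2} = -1807 - \left(3 \sqrt{419}\right)^{2} = -1807 - 3771 = -5578$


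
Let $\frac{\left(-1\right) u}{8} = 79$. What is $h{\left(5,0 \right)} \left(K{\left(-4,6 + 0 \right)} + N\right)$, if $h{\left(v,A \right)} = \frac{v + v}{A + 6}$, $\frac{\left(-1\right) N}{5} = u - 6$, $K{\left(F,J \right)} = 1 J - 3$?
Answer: $\frac{15965}{3} \approx 5321.7$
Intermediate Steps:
$u = -632$ ($u = \left(-8\right) 79 = -632$)
$K{\left(F,J \right)} = -3 + J$ ($K{\left(F,J \right)} = J - 3 = -3 + J$)
$N = 3190$ ($N = - 5 \left(-632 - 6\right) = \left(-5\right) \left(-638\right) = 3190$)
$h{\left(v,A \right)} = \frac{2 v}{6 + A}$
$h{\left(5,0 \right)} \left(K{\left(-4,6 + 0 \right)} + N\right) = 2 \cdot 5 \frac{1}{6 + 0} \left(\left(-3 + \left(6 + 0\right)\right) + 3190\right) = 2 \cdot 5 \cdot \frac{1}{6} \left(\left(-3 + 6\right) + 3190\right) = 2 \cdot 5 \cdot \frac{1}{6} \left(3 + 3190\right) = \frac{5}{3} \cdot 3193 = \frac{15965}{3}$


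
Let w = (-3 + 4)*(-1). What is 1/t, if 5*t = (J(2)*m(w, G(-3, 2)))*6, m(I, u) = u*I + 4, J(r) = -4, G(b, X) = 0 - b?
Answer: -5/24 ≈ -0.20833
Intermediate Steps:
G(b, X) = -b
w = -1 (w = 1*(-1) = -1)
m(I, u) = 4 + I*u (m(I, u) = I*u + 4 = 4 + I*u)
t = -24/5 (t = (-4*(4 - (-1)*(-3))*6)/5 = (-4*(4 - 1*3)*6)/5 = (-4*(4 - 3)*6)/5 = (-4*1*6)/5 = (-4*6)/5 = (⅕)*(-24) = -24/5 ≈ -4.8000)
1/t = 1/(-24/5) = -5/24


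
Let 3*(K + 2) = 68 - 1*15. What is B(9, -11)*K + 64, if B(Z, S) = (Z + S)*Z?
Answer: -218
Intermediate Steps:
B(Z, S) = Z*(S + Z) (B(Z, S) = (S + Z)*Z = Z*(S + Z))
K = 47/3 (K = -2 + (68 - 1*15)/3 = -2 + (68 - 15)/3 = -2 + (1/3)*53 = -2 + 53/3 = 47/3 ≈ 15.667)
B(9, -11)*K + 64 = (9*(-11 + 9))*(47/3) + 64 = (9*(-2))*(47/3) + 64 = -18*47/3 + 64 = -282 + 64 = -218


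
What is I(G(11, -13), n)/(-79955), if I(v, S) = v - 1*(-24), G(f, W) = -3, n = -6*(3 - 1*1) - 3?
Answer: -21/79955 ≈ -0.00026265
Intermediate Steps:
n = -15 (n = -6*(3 - 1) - 3 = -6*2 - 3 = -12 - 3 = -15)
I(v, S) = 24 + v (I(v, S) = v + 24 = 24 + v)
I(G(11, -13), n)/(-79955) = (24 - 3)/(-79955) = 21*(-1/79955) = -21/79955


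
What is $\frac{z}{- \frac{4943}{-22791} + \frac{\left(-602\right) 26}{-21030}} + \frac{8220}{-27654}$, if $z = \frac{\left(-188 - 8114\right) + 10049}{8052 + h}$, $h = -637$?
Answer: $- \frac{27351871434077}{524798054957539} \approx -0.052119$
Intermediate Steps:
$z = \frac{1747}{7415}$ ($z = \frac{\left(-188 - 8114\right) + 10049}{8052 - 637} = \frac{\left(-188 - 8114\right) + 10049}{7415} = \left(-8302 + 10049\right) \frac{1}{7415} = 1747 \cdot \frac{1}{7415} = \frac{1747}{7415} \approx 0.2356$)
$\frac{z}{- \frac{4943}{-22791} + \frac{\left(-602\right) 26}{-21030}} + \frac{8220}{-27654} = \frac{1747}{7415 \left(- \frac{4943}{-22791} + \frac{\left(-602\right) 26}{-21030}\right)} + \frac{8220}{-27654} = \frac{1747}{7415 \left(\left(-4943\right) \left(- \frac{1}{22791}\right) - - \frac{7826}{10515}\right)} + 8220 \left(- \frac{1}{27654}\right) = \frac{1747}{7415 \left(\frac{4943}{22791} + \frac{7826}{10515}\right)} - \frac{1370}{4609} = \frac{1747}{7415 \cdot \frac{76779337}{79882455}} - \frac{1370}{4609} = \frac{1747}{7415} \cdot \frac{79882455}{76779337} - \frac{1370}{4609} = \frac{27910929777}{113863756771} - \frac{1370}{4609} = - \frac{27351871434077}{524798054957539}$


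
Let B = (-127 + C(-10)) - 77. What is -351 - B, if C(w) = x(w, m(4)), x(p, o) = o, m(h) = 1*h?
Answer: -151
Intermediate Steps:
m(h) = h
C(w) = 4
B = -200 (B = (-127 + 4) - 77 = -123 - 77 = -200)
-351 - B = -351 - 1*(-200) = -351 + 200 = -151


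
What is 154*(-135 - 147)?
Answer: -43428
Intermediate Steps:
154*(-135 - 147) = 154*(-282) = -43428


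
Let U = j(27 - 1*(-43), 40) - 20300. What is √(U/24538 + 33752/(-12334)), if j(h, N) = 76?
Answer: 2*I*√5096131435493301/75662923 ≈ 1.887*I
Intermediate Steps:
U = -20224 (U = 76 - 20300 = -20224)
√(U/24538 + 33752/(-12334)) = √(-20224/24538 + 33752/(-12334)) = √(-20224*1/24538 + 33752*(-1/12334)) = √(-10112/12269 - 16876/6167) = √(-269412348/75662923) = 2*I*√5096131435493301/75662923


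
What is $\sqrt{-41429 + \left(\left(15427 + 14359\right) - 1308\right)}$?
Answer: $3 i \sqrt{1439} \approx 113.8 i$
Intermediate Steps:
$\sqrt{-41429 + \left(\left(15427 + 14359\right) - 1308\right)} = \sqrt{-41429 + \left(29786 - 1308\right)} = \sqrt{-41429 + 28478} = \sqrt{-12951} = 3 i \sqrt{1439}$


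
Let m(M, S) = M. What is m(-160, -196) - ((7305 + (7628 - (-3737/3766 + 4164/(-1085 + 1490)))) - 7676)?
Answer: -3766154257/508410 ≈ -7407.7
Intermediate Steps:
m(-160, -196) - ((7305 + (7628 - (-3737/3766 + 4164/(-1085 + 1490)))) - 7676) = -160 - ((7305 + (7628 - (-3737/3766 + 4164/(-1085 + 1490)))) - 7676) = -160 - ((7305 + (7628 - (-3737*1/3766 + 4164/405))) - 7676) = -160 - ((7305 + (7628 - (-3737/3766 + 4164*(1/405)))) - 7676) = -160 - ((7305 + (7628 - (-3737/3766 + 1388/135))) - 7676) = -160 - ((7305 + (7628 - 1*4722713/508410)) - 7676) = -160 - ((7305 + (7628 - 4722713/508410)) - 7676) = -160 - ((7305 + 3873428767/508410) - 7676) = -160 - (7587363817/508410 - 7676) = -160 - 1*3684808657/508410 = -160 - 3684808657/508410 = -3766154257/508410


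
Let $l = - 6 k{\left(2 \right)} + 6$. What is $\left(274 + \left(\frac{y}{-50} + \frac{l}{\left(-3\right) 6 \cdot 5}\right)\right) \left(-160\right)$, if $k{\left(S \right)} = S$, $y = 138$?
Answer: $- \frac{651136}{15} \approx -43409.0$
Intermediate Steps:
$l = -6$ ($l = \left(-6\right) 2 + 6 = -12 + 6 = -6$)
$\left(274 + \left(\frac{y}{-50} + \frac{l}{\left(-3\right) 6 \cdot 5}\right)\right) \left(-160\right) = \left(274 + \left(\frac{138}{-50} - \frac{6}{\left(-3\right) 6 \cdot 5}\right)\right) \left(-160\right) = \left(274 - \left(\frac{69}{25} + \frac{6}{\left(-18\right) 5}\right)\right) \left(-160\right) = \left(274 - \left(\frac{69}{25} + \frac{6}{-90}\right)\right) \left(-160\right) = \left(274 - \frac{202}{75}\right) \left(-160\right) = \frac{20348}{75} \left(-160\right) = - \frac{651136}{15}$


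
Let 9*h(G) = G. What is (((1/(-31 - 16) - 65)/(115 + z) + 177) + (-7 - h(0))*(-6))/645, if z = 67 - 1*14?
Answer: 215771/636615 ≈ 0.33893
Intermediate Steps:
h(G) = G/9
z = 53 (z = 67 - 14 = 53)
(((1/(-31 - 16) - 65)/(115 + z) + 177) + (-7 - h(0))*(-6))/645 = (((1/(-31 - 16) - 65)/(115 + 53) + 177) + (-7 - 0/9)*(-6))/645 = (((1/(-47) - 65)/168 + 177) + (-7 - 1*0)*(-6))*(1/645) = (((-1/47 - 65)*(1/168) + 177) + (-7 + 0)*(-6))*(1/645) = ((-3056/47*1/168 + 177) - 7*(-6))*(1/645) = ((-382/987 + 177) + 42)*(1/645) = (174317/987 + 42)*(1/645) = (215771/987)*(1/645) = 215771/636615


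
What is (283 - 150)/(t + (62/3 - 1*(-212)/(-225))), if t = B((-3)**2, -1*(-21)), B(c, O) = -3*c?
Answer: -29925/1637 ≈ -18.280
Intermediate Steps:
t = -27 (t = -3*(-3)**2 = -3*9 = -27)
(283 - 150)/(t + (62/3 - 1*(-212)/(-225))) = (283 - 150)/(-27 + (62/3 - 1*(-212)/(-225))) = 133/(-27 + (62*(1/3) + 212*(-1/225))) = 133/(-27 + (62/3 - 212/225)) = 133/(-27 + 4438/225) = 133/(-1637/225) = 133*(-225/1637) = -29925/1637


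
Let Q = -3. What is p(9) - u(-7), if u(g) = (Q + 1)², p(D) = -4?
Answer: -8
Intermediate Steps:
u(g) = 4 (u(g) = (-3 + 1)² = (-2)² = 4)
p(9) - u(-7) = -4 - 1*4 = -4 - 4 = -8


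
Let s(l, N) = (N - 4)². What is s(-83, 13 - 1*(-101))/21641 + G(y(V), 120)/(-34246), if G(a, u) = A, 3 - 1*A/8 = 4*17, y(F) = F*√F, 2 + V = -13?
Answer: 212814960/370558843 ≈ 0.57431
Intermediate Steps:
V = -15 (V = -2 - 13 = -15)
y(F) = F^(3/2)
s(l, N) = (-4 + N)²
A = -520 (A = 24 - 32*17 = 24 - 8*68 = 24 - 544 = -520)
G(a, u) = -520
s(-83, 13 - 1*(-101))/21641 + G(y(V), 120)/(-34246) = (-4 + (13 - 1*(-101)))²/21641 - 520/(-34246) = (-4 + (13 + 101))²*(1/21641) - 520*(-1/34246) = (-4 + 114)²*(1/21641) + 260/17123 = 110²*(1/21641) + 260/17123 = 12100*(1/21641) + 260/17123 = 12100/21641 + 260/17123 = 212814960/370558843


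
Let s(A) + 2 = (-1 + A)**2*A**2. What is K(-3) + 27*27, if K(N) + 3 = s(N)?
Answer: 868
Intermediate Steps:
s(A) = -2 + A**2*(-1 + A)**2 (s(A) = -2 + (-1 + A)**2*A**2 = -2 + A**2*(-1 + A)**2)
K(N) = -5 + N**2*(-1 + N)**2 (K(N) = -3 + (-2 + N**2*(-1 + N)**2) = -5 + N**2*(-1 + N)**2)
K(-3) + 27*27 = (-5 + (-3)**2*(-1 - 3)**2) + 27*27 = (-5 + 9*(-4)**2) + 729 = (-5 + 9*16) + 729 = (-5 + 144) + 729 = 139 + 729 = 868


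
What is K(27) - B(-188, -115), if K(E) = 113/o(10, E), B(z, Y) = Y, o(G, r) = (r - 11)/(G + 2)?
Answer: 799/4 ≈ 199.75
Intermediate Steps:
o(G, r) = (-11 + r)/(2 + G)
K(E) = 113/(-11/12 + E/12) (K(E) = 113/(((-11 + E)/(2 + 10))) = 113/(((-11 + E)/12)) = 113/(-11/12 + E/12))
K(27) - B(-188, -115) = 1356/(-11 + 27) - 1*(-115) = 1356/16 + 115 = 1356*(1/16) + 115 = 339/4 + 115 = 799/4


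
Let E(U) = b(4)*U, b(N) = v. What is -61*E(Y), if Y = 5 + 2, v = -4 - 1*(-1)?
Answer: 1281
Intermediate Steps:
v = -3 (v = -4 + 1 = -3)
b(N) = -3
Y = 7
E(U) = -3*U
-61*E(Y) = -(-183)*7 = -61*(-21) = 1281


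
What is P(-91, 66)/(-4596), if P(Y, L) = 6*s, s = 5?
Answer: -5/766 ≈ -0.0065274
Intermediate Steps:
P(Y, L) = 30 (P(Y, L) = 6*5 = 30)
P(-91, 66)/(-4596) = 30/(-4596) = 30*(-1/4596) = -5/766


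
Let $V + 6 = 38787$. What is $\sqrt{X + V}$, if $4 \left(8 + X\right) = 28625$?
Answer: $\frac{3 \sqrt{20413}}{2} \approx 214.31$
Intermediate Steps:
$V = 38781$ ($V = -6 + 38787 = 38781$)
$X = \frac{28593}{4}$ ($X = -8 + \frac{1}{4} \cdot 28625 = -8 + \frac{28625}{4} = \frac{28593}{4} \approx 7148.3$)
$\sqrt{X + V} = \sqrt{\frac{28593}{4} + 38781} = \sqrt{\frac{183717}{4}} = \frac{3 \sqrt{20413}}{2}$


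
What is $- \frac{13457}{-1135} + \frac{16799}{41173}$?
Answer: $\frac{573131926}{46731355} \approx 12.264$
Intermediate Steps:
$- \frac{13457}{-1135} + \frac{16799}{41173} = \left(-13457\right) \left(- \frac{1}{1135}\right) + 16799 \cdot \frac{1}{41173} = \frac{13457}{1135} + \frac{16799}{41173} = \frac{573131926}{46731355}$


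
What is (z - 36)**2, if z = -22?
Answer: 3364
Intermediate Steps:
(z - 36)**2 = (-22 - 36)**2 = (-58)**2 = 3364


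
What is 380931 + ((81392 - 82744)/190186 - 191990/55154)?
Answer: 998936559549804/2622379661 ≈ 3.8093e+5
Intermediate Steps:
380931 + ((81392 - 82744)/190186 - 191990/55154) = 380931 + (-1352*1/190186 - 191990*1/55154) = 380931 + (-676/95093 - 95995/27577) = 380931 - 9147094587/2622379661 = 998936559549804/2622379661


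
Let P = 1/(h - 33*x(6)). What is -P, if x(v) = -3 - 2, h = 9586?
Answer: -1/9751 ≈ -0.00010255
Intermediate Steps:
x(v) = -5
P = 1/9751 (P = 1/(9586 - 33*(-5)) = 1/(9586 + 165) = 1/9751 ≈ 0.00010255)
-P = -1*1/9751 = -1/9751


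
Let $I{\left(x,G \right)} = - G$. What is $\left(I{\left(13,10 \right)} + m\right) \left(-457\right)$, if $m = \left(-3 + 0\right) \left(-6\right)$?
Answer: $-3656$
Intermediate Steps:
$m = 18$ ($m = \left(-3\right) \left(-6\right) = 18$)
$\left(I{\left(13,10 \right)} + m\right) \left(-457\right) = \left(\left(-1\right) 10 + 18\right) \left(-457\right) = \left(-10 + 18\right) \left(-457\right) = 8 \left(-457\right) = -3656$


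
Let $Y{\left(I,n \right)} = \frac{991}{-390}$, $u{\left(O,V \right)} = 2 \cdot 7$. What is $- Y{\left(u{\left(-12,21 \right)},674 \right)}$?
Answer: $\frac{991}{390} \approx 2.541$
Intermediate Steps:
$u{\left(O,V \right)} = 14$
$Y{\left(I,n \right)} = - \frac{991}{390}$ ($Y{\left(I,n \right)} = 991 \left(- \frac{1}{390}\right) = - \frac{991}{390}$)
$- Y{\left(u{\left(-12,21 \right)},674 \right)} = \left(-1\right) \left(- \frac{991}{390}\right) = \frac{991}{390}$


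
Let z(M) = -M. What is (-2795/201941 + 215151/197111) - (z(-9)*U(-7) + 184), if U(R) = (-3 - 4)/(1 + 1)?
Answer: -12054667931863/79609584902 ≈ -151.42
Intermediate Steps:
U(R) = -7/2
(-2795/201941 + 215151/197111) - (z(-9)*U(-7) + 184) = (-2795/201941 + 215151/197111) - (-1*(-9)*(-7/2) + 184) = (-2795*1/201941 + 215151*(1/197111)) - (9*(-7/2) + 184) = (-2795/201941 + 215151/197111) - (-63/2 + 184) = 42896882846/39804792451 - 1*305/2 = 42896882846/39804792451 - 305/2 = -12054667931863/79609584902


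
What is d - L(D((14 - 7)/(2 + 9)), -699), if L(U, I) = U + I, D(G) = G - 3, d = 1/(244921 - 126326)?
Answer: 914960436/1304545 ≈ 701.36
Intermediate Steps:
d = 1/118595 ≈ 8.4321e-6
D(G) = -3 + G
L(U, I) = I + U
d - L(D((14 - 7)/(2 + 9)), -699) = 1/118595 - (-699 + (-3 + (14 - 7)/(2 + 9))) = 1/118595 - (-699 + (-3 + 7/11)) = 1/118595 - (-699 - 26/11) = 1/118595 - 1*(-7715/11) = 1/118595 + 7715/11 = 914960436/1304545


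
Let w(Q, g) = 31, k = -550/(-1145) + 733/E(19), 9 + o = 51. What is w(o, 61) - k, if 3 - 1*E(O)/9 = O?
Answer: 1174273/32976 ≈ 35.610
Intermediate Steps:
o = 42 (o = -9 + 51 = 42)
E(O) = 27 - 9*O
k = -152017/32976 (k = -550/(-1145) + 733/(27 - 9*19) = -550*(-1/1145) + 733/(27 - 171) = 110/229 + 733/(-144) = 110/229 + 733*(-1/144) = 110/229 - 733/144 = -152017/32976 ≈ -4.6099)
w(o, 61) - k = 31 - 1*(-152017/32976) = 31 + 152017/32976 = 1174273/32976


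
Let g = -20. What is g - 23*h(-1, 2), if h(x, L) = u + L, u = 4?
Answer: -158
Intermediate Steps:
h(x, L) = 4 + L
g - 23*h(-1, 2) = -20 - 23*(4 + 2) = -20 - 23*6 = -20 - 138 = -158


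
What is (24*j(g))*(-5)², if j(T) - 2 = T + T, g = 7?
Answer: 9600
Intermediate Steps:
j(T) = 2 + 2*T (j(T) = 2 + (T + T) = 2 + 2*T)
(24*j(g))*(-5)² = (24*(2 + 2*7))*(-5)² = (24*(2 + 14))*25 = (24*16)*25 = 384*25 = 9600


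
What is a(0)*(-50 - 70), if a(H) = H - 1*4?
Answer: 480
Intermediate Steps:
a(H) = -4 + H (a(H) = H - 4 = -4 + H)
a(0)*(-50 - 70) = (-4 + 0)*(-50 - 70) = -4*(-120) = 480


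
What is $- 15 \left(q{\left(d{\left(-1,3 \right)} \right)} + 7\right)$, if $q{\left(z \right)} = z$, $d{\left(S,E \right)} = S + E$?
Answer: $-135$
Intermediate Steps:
$d{\left(S,E \right)} = E + S$
$- 15 \left(q{\left(d{\left(-1,3 \right)} \right)} + 7\right) = - 15 \left(\left(3 - 1\right) + 7\right) = - 15 \left(2 + 7\right) = \left(-15\right) 9 = -135$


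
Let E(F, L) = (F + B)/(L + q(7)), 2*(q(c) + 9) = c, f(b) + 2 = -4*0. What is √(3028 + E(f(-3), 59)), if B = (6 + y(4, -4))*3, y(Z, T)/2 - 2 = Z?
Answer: 10*√346787/107 ≈ 55.036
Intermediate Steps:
f(b) = -2 (f(b) = -2 - 4*0 = -2 + 0 = -2)
y(Z, T) = 4 + 2*Z
q(c) = -9 + c/2
B = 54 (B = (6 + (4 + 2*4))*3 = (6 + (4 + 8))*3 = (6 + 12)*3 = 18*3 = 54)
E(F, L) = (54 + F)/(-11/2 + L) (E(F, L) = (F + 54)/(L + (-9 + (½)*7)) = (54 + F)/(L + (-9 + 7/2)) = (54 + F)/(L - 11/2) = (54 + F)/(-11/2 + L))
√(3028 + E(f(-3), 59)) = √(3028 + 2*(54 - 2)/(-11 + 2*59)) = √(3028 + 2*52/(-11 + 118)) = √(3028 + 2*52/107) = √(3028 + 2*(1/107)*52) = √(3028 + 104/107) = √(324100/107) = 10*√346787/107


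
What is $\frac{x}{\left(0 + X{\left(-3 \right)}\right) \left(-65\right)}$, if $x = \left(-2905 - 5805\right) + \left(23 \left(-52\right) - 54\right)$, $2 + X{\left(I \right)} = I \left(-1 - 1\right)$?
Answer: $\frac{498}{13} \approx 38.308$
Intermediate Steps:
$X{\left(I \right)} = -2 - 2 I$ ($X{\left(I \right)} = -2 + I \left(-1 - 1\right) = -2 + I \left(-2\right) = -2 - 2 I$)
$x = -9960$ ($x = \left(-2905 - 5805\right) - 1250 = -8710 - 1250 = -9960$)
$\frac{x}{\left(0 + X{\left(-3 \right)}\right) \left(-65\right)} = - \frac{9960}{\left(0 - -4\right) \left(-65\right)} = - \frac{9960}{\left(0 + \left(-2 + 6\right)\right) \left(-65\right)} = - \frac{9960}{\left(0 + 4\right) \left(-65\right)} = - \frac{9960}{4 \left(-65\right)} = - \frac{9960}{-260} = \left(-9960\right) \left(- \frac{1}{260}\right) = \frac{498}{13}$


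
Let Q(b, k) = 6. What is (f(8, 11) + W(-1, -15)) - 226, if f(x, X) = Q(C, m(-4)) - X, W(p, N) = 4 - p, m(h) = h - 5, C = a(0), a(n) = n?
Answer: -226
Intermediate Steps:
C = 0
m(h) = -5 + h
f(x, X) = 6 - X
(f(8, 11) + W(-1, -15)) - 226 = ((6 - 1*11) + (4 - 1*(-1))) - 226 = ((6 - 11) + (4 + 1)) - 226 = (-5 + 5) - 226 = 0 - 226 = -226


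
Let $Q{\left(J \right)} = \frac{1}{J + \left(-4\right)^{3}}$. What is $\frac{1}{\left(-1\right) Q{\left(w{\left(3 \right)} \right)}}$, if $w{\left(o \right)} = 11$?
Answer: $53$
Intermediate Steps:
$Q{\left(J \right)} = \frac{1}{-64 + J}$ ($Q{\left(J \right)} = \frac{1}{J - 64} = \frac{1}{-64 + J}$)
$\frac{1}{\left(-1\right) Q{\left(w{\left(3 \right)} \right)}} = \frac{1}{\left(-1\right) \frac{1}{-64 + 11}} = \frac{1}{\left(-1\right) \frac{1}{-53}} = \frac{1}{\left(-1\right) \left(- \frac{1}{53}\right)} = \frac{1}{\frac{1}{53}} = 53$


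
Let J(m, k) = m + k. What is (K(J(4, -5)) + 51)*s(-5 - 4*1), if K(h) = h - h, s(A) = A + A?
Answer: -918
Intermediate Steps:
J(m, k) = k + m
s(A) = 2*A
K(h) = 0
(K(J(4, -5)) + 51)*s(-5 - 4*1) = (0 + 51)*(2*(-5 - 4*1)) = 51*(2*(-5 - 4)) = 51*(2*(-9)) = 51*(-18) = -918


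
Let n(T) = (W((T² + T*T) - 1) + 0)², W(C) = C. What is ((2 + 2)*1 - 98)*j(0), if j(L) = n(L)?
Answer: -94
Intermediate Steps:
n(T) = (-1 + 2*T²)² (n(T) = (((T² + T*T) - 1) + 0)² = (((T² + T²) - 1) + 0)² = ((2*T² - 1) + 0)² = ((-1 + 2*T²) + 0)² = (-1 + 2*T²)²)
j(L) = (-1 + 2*L²)²
((2 + 2)*1 - 98)*j(0) = ((2 + 2)*1 - 98)*(-1 + 2*0²)² = (4*1 - 98)*(-1 + 2*0)² = (4 - 98)*(-1 + 0)² = -94*(-1)² = -94*1 = -94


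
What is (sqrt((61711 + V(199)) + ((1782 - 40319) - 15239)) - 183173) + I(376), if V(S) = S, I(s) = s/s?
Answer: -183172 + 7*sqrt(166) ≈ -1.8308e+5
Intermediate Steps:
I(s) = 1
(sqrt((61711 + V(199)) + ((1782 - 40319) - 15239)) - 183173) + I(376) = (sqrt((61711 + 199) + ((1782 - 40319) - 15239)) - 183173) + 1 = (sqrt(61910 + (-38537 - 15239)) - 183173) + 1 = (sqrt(61910 - 53776) - 183173) + 1 = (sqrt(8134) - 183173) + 1 = (7*sqrt(166) - 183173) + 1 = (-183173 + 7*sqrt(166)) + 1 = -183172 + 7*sqrt(166)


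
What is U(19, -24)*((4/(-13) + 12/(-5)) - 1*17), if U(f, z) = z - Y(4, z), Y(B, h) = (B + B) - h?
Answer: 71736/65 ≈ 1103.6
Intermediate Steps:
Y(B, h) = -h + 2*B (Y(B, h) = 2*B - h = -h + 2*B)
U(f, z) = -8 + 2*z (U(f, z) = z - (-z + 2*4) = z - (-z + 8) = z - (8 - z) = z + (-8 + z) = -8 + 2*z)
U(19, -24)*((4/(-13) + 12/(-5)) - 1*17) = (-8 + 2*(-24))*((4/(-13) + 12/(-5)) - 1*17) = (-8 - 48)*((4*(-1/13) + 12*(-1/5)) - 17) = -56*((-4/13 - 12/5) - 17) = -56*(-176/65 - 17) = -56*(-1281/65) = 71736/65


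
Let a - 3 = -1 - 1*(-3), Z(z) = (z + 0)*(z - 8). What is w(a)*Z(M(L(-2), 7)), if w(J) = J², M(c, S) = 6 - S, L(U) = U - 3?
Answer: 225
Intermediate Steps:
L(U) = -3 + U
Z(z) = z*(-8 + z)
a = 5 (a = 3 + (-1 - 1*(-3)) = 3 + (-1 + 3) = 3 + 2 = 5)
w(a)*Z(M(L(-2), 7)) = 5²*((6 - 1*7)*(-8 + (6 - 1*7))) = 25*((6 - 7)*(-8 + (6 - 7))) = 25*(-(-8 - 1)) = 25*(-1*(-9)) = 25*9 = 225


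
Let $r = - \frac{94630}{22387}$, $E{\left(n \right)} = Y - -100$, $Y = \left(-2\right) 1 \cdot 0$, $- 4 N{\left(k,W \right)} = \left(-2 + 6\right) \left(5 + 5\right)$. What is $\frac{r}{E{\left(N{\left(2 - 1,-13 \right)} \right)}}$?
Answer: $- \frac{9463}{223870} \approx -0.04227$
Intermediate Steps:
$N{\left(k,W \right)} = -10$ ($N{\left(k,W \right)} = - \frac{\left(-2 + 6\right) \left(5 + 5\right)}{4} = - \frac{4 \cdot 10}{4} = \left(- \frac{1}{4}\right) 40 = -10$)
$Y = 0$ ($Y = \left(-2\right) 0 = 0$)
$E{\left(n \right)} = 100$ ($E{\left(n \right)} = 0 - -100 = 0 + 100 = 100$)
$r = - \frac{94630}{22387}$ ($r = \left(-94630\right) \frac{1}{22387} = - \frac{94630}{22387} \approx -4.227$)
$\frac{r}{E{\left(N{\left(2 - 1,-13 \right)} \right)}} = - \frac{94630}{22387 \cdot 100} = \left(- \frac{94630}{22387}\right) \frac{1}{100} = - \frac{9463}{223870}$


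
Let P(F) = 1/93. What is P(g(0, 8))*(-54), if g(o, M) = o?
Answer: -18/31 ≈ -0.58065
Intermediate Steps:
P(F) = 1/93
P(g(0, 8))*(-54) = (1/93)*(-54) = -18/31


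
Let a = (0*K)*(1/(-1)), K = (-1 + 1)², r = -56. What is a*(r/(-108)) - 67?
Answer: -67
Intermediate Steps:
K = 0 (K = 0² = 0)
a = 0 (a = (0*0)*(1/(-1)) = 0*(1*(-1)) = 0*(-1) = 0)
a*(r/(-108)) - 67 = 0*(-56/(-108)) - 67 = 0*(-56*(-1/108)) - 67 = 0*(14/27) - 67 = 0 - 67 = -67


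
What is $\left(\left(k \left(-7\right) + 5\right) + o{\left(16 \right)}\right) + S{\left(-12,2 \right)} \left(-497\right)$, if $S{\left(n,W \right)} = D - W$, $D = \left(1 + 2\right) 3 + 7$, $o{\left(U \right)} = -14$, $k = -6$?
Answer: $-6925$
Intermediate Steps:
$D = 16$ ($D = 3 \cdot 3 + 7 = 9 + 7 = 16$)
$S{\left(n,W \right)} = 16 - W$
$\left(\left(k \left(-7\right) + 5\right) + o{\left(16 \right)}\right) + S{\left(-12,2 \right)} \left(-497\right) = \left(\left(\left(-6\right) \left(-7\right) + 5\right) - 14\right) + \left(16 - 2\right) \left(-497\right) = \left(\left(42 + 5\right) - 14\right) + \left(16 - 2\right) \left(-497\right) = \left(47 - 14\right) + 14 \left(-497\right) = 33 - 6958 = -6925$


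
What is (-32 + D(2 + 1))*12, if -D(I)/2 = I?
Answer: -456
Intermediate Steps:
D(I) = -2*I
(-32 + D(2 + 1))*12 = (-32 - 2*(2 + 1))*12 = (-32 - 2*3)*12 = (-32 - 6)*12 = -38*12 = -456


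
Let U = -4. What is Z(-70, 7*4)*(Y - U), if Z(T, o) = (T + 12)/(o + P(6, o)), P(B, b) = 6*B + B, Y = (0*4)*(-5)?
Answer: -116/35 ≈ -3.3143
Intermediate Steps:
Y = 0 (Y = 0*(-5) = 0)
P(B, b) = 7*B
Z(T, o) = (12 + T)/(42 + o) (Z(T, o) = (T + 12)/(o + 7*6) = (12 + T)/(o + 42) = (12 + T)/(42 + o))
Z(-70, 7*4)*(Y - U) = ((12 - 70)/(42 + 7*4))*(0 - 1*(-4)) = (-58/(42 + 28))*(0 + 4) = (-58/70)*4 = ((1/70)*(-58))*4 = -29/35*4 = -116/35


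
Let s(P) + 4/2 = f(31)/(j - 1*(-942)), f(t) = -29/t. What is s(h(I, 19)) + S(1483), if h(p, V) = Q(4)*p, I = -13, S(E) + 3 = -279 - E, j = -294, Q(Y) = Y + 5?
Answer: -35495525/20088 ≈ -1767.0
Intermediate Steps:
Q(Y) = 5 + Y
S(E) = -282 - E (S(E) = -3 + (-279 - E) = -282 - E)
h(p, V) = 9*p (h(p, V) = (5 + 4)*p = 9*p)
s(P) = -40205/20088 (s(P) = -2 + (-29/31)/(-294 - 1*(-942)) = -2 + (-29*1/31)/(-294 + 942) = -2 - 29/31/648 = -2 - 29/31*1/648 = -2 - 29/20088 = -40205/20088)
s(h(I, 19)) + S(1483) = -40205/20088 + (-282 - 1*1483) = -40205/20088 + (-282 - 1483) = -40205/20088 - 1765 = -35495525/20088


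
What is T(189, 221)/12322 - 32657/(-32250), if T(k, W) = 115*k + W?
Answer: 555240277/198692250 ≈ 2.7945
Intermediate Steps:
T(k, W) = W + 115*k
T(189, 221)/12322 - 32657/(-32250) = (221 + 115*189)/12322 - 32657/(-32250) = (221 + 21735)*(1/12322) - 32657*(-1/32250) = 21956*(1/12322) + 32657/32250 = 10978/6161 + 32657/32250 = 555240277/198692250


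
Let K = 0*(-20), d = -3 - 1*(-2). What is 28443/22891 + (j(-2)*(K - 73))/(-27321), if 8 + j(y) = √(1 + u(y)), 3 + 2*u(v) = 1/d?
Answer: 763722859/625405011 + 73*I/27321 ≈ 1.2212 + 0.0026719*I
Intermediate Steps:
d = -1 (d = -3 + 2 = -1)
u(v) = -2 (u(v) = -3/2 + (½)/(-1) = -3/2 + (½)*(-1) = -3/2 - ½ = -2)
j(y) = -8 + I (j(y) = -8 + √(1 - 2) = -8 + √(-1) = -8 + I)
K = 0
28443/22891 + (j(-2)*(K - 73))/(-27321) = 28443/22891 + ((-8 + I)*(0 - 73))/(-27321) = 28443*(1/22891) + ((-8 + I)*(-73))*(-1/27321) = 28443/22891 + (584 - 73*I)*(-1/27321) = 28443/22891 + (-584/27321 + 73*I/27321) = 763722859/625405011 + 73*I/27321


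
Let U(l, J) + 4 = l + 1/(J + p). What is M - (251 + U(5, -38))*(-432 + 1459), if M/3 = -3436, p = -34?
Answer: -19375037/72 ≈ -2.6910e+5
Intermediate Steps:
M = -10308 (M = 3*(-3436) = -10308)
U(l, J) = -4 + l + 1/(-34 + J) (U(l, J) = -4 + (l + 1/(J - 34)) = -4 + (l + 1/(-34 + J)) = -4 + l + 1/(-34 + J))
M - (251 + U(5, -38))*(-432 + 1459) = -10308 - (251 + (137 - 34*5 - 4*(-38) - 38*5)/(-34 - 38))*(-432 + 1459) = -10308 - (251 + (137 - 170 + 152 - 190)/(-72))*1027 = -10308 - (251 - 1/72*(-71))*1027 = -10308 - (251 + 71/72)*1027 = -10308 - 18143*1027/72 = -10308 - 1*18632861/72 = -10308 - 18632861/72 = -19375037/72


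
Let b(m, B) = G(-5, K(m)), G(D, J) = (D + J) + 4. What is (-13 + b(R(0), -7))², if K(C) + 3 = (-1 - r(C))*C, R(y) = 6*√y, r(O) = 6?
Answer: 289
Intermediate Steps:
K(C) = -3 - 7*C (K(C) = -3 + (-1 - 1*6)*C = -3 + (-1 - 6)*C = -3 - 7*C)
G(D, J) = 4 + D + J
b(m, B) = -4 - 7*m (b(m, B) = 4 - 5 + (-3 - 7*m) = -4 - 7*m)
(-13 + b(R(0), -7))² = (-13 + (-4 - 42*√0))² = (-13 + (-4 - 42*0))² = (-13 + (-4 - 7*0))² = (-13 + (-4 + 0))² = (-13 - 4)² = (-17)² = 289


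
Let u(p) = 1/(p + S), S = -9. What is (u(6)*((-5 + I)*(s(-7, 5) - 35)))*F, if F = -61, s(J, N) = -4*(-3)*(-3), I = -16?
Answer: 30317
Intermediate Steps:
s(J, N) = -36 (s(J, N) = 12*(-3) = -36)
u(p) = 1/(-9 + p) (u(p) = 1/(p - 9) = 1/(-9 + p))
(u(6)*((-5 + I)*(s(-7, 5) - 35)))*F = (((-5 - 16)*(-36 - 35))/(-9 + 6))*(-61) = ((-21*(-71))/(-3))*(-61) = -1/3*1491*(-61) = -497*(-61) = 30317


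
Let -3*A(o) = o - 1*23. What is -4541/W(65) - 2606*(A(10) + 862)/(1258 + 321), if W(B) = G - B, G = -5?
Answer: -452598863/331590 ≈ -1364.9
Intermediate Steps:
A(o) = 23/3 - o/3 (A(o) = -(o - 1*23)/3 = -(o - 23)/3 = -(-23 + o)/3 = 23/3 - o/3)
W(B) = -5 - B
-4541/W(65) - 2606*(A(10) + 862)/(1258 + 321) = -4541/(-5 - 1*65) - 2606*((23/3 - ⅓*10) + 862)/(1258 + 321) = -4541/(-5 - 65) - 2606/(1579/((23/3 - 10/3) + 862)) = -4541/(-70) - 2606/(1579/(13/3 + 862)) = -4541*(-1/70) - 2606/(1579/(2599/3)) = 4541/70 - 2606/(1579*(3/2599)) = 4541/70 - 2606/4737/2599 = 4541/70 - 2606*2599/4737 = 4541/70 - 6772994/4737 = -452598863/331590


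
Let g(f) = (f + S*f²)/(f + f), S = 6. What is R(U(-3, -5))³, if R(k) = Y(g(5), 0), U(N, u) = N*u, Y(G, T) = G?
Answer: 29791/8 ≈ 3723.9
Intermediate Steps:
g(f) = (f + 6*f²)/(2*f) (g(f) = (f + 6*f²)/(f + f) = (f + 6*f²)/((2*f)) = (f + 6*f²)*(1/(2*f)) = (f + 6*f²)/(2*f))
R(k) = 31/2 (R(k) = ½ + 3*5 = ½ + 15 = 31/2)
R(U(-3, -5))³ = (31/2)³ = 29791/8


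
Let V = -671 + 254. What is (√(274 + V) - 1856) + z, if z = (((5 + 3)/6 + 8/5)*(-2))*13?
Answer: -28984/15 + I*√143 ≈ -1932.3 + 11.958*I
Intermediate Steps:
V = -417
z = -1144/15 (z = ((8*(⅙) + 8*(⅕))*(-2))*13 = ((4/3 + 8/5)*(-2))*13 = ((44/15)*(-2))*13 = -88/15*13 = -1144/15 ≈ -76.267)
(√(274 + V) - 1856) + z = (√(274 - 417) - 1856) - 1144/15 = (√(-143) - 1856) - 1144/15 = (I*√143 - 1856) - 1144/15 = (-1856 + I*√143) - 1144/15 = -28984/15 + I*√143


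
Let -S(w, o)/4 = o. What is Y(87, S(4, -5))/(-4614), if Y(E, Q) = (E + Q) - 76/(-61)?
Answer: -2201/93818 ≈ -0.023460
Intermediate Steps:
S(w, o) = -4*o
Y(E, Q) = 76/61 + E + Q (Y(E, Q) = (E + Q) - 76*(-1/61) = (E + Q) + 76/61 = 76/61 + E + Q)
Y(87, S(4, -5))/(-4614) = (76/61 + 87 - 4*(-5))/(-4614) = (76/61 + 87 + 20)*(-1/4614) = (6603/61)*(-1/4614) = -2201/93818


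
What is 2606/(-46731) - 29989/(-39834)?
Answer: 432536185/620494218 ≈ 0.69708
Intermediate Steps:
2606/(-46731) - 29989/(-39834) = 2606*(-1/46731) - 29989*(-1/39834) = -2606/46731 + 29989/39834 = 432536185/620494218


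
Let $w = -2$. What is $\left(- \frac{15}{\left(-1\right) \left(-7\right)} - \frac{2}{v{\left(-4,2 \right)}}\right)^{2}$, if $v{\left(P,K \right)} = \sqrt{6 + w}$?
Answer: $\frac{484}{49} \approx 9.8775$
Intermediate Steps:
$v{\left(P,K \right)} = 2$ ($v{\left(P,K \right)} = \sqrt{6 - 2} = \sqrt{4} = 2$)
$\left(- \frac{15}{\left(-1\right) \left(-7\right)} - \frac{2}{v{\left(-4,2 \right)}}\right)^{2} = \left(- \frac{15}{\left(-1\right) \left(-7\right)} - \frac{2}{2}\right)^{2} = \left(- \frac{15}{7} - 1\right)^{2} = \left(- \frac{22}{7}\right)^{2} = \frac{484}{49}$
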